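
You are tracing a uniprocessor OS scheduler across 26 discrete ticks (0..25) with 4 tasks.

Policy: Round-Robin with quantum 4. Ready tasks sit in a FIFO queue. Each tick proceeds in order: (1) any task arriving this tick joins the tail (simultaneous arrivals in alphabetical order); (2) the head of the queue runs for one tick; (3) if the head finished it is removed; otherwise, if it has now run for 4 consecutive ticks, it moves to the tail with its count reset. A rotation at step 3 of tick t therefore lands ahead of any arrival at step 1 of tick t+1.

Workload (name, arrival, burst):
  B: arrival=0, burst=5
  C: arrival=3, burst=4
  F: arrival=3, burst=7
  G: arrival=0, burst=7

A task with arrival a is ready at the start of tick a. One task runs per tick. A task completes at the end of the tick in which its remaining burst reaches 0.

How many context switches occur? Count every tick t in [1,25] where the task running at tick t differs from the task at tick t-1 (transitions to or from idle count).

t=0: queue=[B,G] q_used=0 → run B
t=1: queue=[B,G] q_used=1 → run B
t=2: queue=[B,G] q_used=2 → run B
t=3: queue=[B,G,C,F] q_used=3 → run B
t=4: queue=[G,C,F,B] q_used=0 → run G
t=5: queue=[G,C,F,B] q_used=1 → run G
t=6: queue=[G,C,F,B] q_used=2 → run G
t=7: queue=[G,C,F,B] q_used=3 → run G
t=8: queue=[C,F,B,G] q_used=0 → run C
t=9: queue=[C,F,B,G] q_used=1 → run C
t=10: queue=[C,F,B,G] q_used=2 → run C
t=11: queue=[C,F,B,G] q_used=3 → run C
t=12: queue=[F,B,G] q_used=0 → run F
t=13: queue=[F,B,G] q_used=1 → run F
t=14: queue=[F,B,G] q_used=2 → run F
t=15: queue=[F,B,G] q_used=3 → run F
t=16: queue=[B,G,F] q_used=0 → run B
t=17: queue=[G,F] q_used=0 → run G
t=18: queue=[G,F] q_used=1 → run G
t=19: queue=[G,F] q_used=2 → run G
t=20: queue=[F] q_used=0 → run F
t=21: queue=[F] q_used=1 → run F
t=22: queue=[F] q_used=2 → run F
t=23: (idle)
t=24: (idle)
t=25: (idle)

context switches = 7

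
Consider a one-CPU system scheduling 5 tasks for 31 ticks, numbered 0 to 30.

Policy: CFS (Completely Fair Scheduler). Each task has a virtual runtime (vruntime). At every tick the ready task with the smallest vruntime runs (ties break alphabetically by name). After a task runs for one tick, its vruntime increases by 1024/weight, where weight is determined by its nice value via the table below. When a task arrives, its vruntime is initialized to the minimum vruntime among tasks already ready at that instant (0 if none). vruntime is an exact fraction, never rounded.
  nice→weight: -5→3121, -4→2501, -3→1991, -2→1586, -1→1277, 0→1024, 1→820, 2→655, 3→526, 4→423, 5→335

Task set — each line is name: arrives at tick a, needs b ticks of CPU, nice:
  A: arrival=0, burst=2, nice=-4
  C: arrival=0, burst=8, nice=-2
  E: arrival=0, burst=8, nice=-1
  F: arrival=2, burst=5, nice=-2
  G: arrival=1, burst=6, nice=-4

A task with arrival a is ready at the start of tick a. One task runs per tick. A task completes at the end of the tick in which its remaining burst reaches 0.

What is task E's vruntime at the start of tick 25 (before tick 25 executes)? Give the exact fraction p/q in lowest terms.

vruntime(E, start of tick 25) = 5120/1277

t=0: vr[A=0 C=0 E=0] → run A
t=1: vr[A=1024/2501 C=0 E=0 G=0] → run C
t=2: vr[A=1024/2501 C=512/793 E=0 F=0 G=0] → run E
t=3: vr[A=1024/2501 C=512/793 E=1024/1277 F=0 G=0] → run F
t=4: vr[A=1024/2501 C=512/793 E=1024/1277 F=512/793 G=0] → run G
t=5: vr[A=1024/2501 C=512/793 E=1024/1277 F=512/793 G=1024/2501] → run A
t=6: vr[C=512/793 E=1024/1277 F=512/793 G=1024/2501] → run G
t=7: vr[C=512/793 E=1024/1277 F=512/793 G=2048/2501] → run C
t=8: vr[C=1024/793 E=1024/1277 F=512/793 G=2048/2501] → run F
t=9: vr[C=1024/793 E=1024/1277 F=1024/793 G=2048/2501] → run E
t=10: vr[C=1024/793 E=2048/1277 F=1024/793 G=2048/2501] → run G
t=11: vr[C=1024/793 E=2048/1277 F=1024/793 G=3072/2501] → run G
t=12: vr[C=1024/793 E=2048/1277 F=1024/793 G=4096/2501] → run C
t=13: vr[C=1536/793 E=2048/1277 F=1024/793 G=4096/2501] → run F
t=14: vr[C=1536/793 E=2048/1277 F=1536/793 G=4096/2501] → run E
t=15: vr[C=1536/793 E=3072/1277 F=1536/793 G=4096/2501] → run G
t=16: vr[C=1536/793 E=3072/1277 F=1536/793 G=5120/2501] → run C
t=17: vr[C=2048/793 E=3072/1277 F=1536/793 G=5120/2501] → run F
t=18: vr[C=2048/793 E=3072/1277 F=2048/793 G=5120/2501] → run G
t=19: vr[C=2048/793 E=3072/1277 F=2048/793] → run E
t=20: vr[C=2048/793 E=4096/1277 F=2048/793] → run C
t=21: vr[C=2560/793 E=4096/1277 F=2048/793] → run F
t=22: vr[C=2560/793 E=4096/1277] → run E
t=23: vr[C=2560/793 E=5120/1277] → run C
t=24: vr[C=3072/793 E=5120/1277] → run C
t=25: vr[C=3584/793 E=5120/1277] → run E
t=26: vr[C=3584/793 E=6144/1277] → run C
t=27: vr[E=6144/1277] → run E
t=28: vr[E=7168/1277] → run E
t=29: (idle)
t=30: (idle)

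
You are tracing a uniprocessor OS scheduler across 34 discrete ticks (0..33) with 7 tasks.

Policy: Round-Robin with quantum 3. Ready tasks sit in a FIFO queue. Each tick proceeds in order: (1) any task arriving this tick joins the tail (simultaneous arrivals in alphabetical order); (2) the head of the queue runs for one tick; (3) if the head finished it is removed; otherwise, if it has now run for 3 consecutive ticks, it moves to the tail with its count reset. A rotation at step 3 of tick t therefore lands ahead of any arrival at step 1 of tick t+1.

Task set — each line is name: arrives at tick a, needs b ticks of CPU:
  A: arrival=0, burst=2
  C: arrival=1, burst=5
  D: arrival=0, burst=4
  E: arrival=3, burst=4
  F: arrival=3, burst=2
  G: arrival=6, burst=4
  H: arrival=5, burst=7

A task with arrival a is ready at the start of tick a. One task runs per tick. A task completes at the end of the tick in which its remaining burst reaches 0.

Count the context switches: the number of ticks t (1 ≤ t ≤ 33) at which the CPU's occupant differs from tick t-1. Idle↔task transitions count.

context switches = 13

t=0: queue=[A,D] q_used=0 → run A
t=1: queue=[A,D,C] q_used=1 → run A
t=2: queue=[D,C] q_used=0 → run D
t=3: queue=[D,C,E,F] q_used=1 → run D
t=4: queue=[D,C,E,F] q_used=2 → run D
t=5: queue=[C,E,F,D,H] q_used=0 → run C
t=6: queue=[C,E,F,D,H,G] q_used=1 → run C
t=7: queue=[C,E,F,D,H,G] q_used=2 → run C
t=8: queue=[E,F,D,H,G,C] q_used=0 → run E
t=9: queue=[E,F,D,H,G,C] q_used=1 → run E
t=10: queue=[E,F,D,H,G,C] q_used=2 → run E
t=11: queue=[F,D,H,G,C,E] q_used=0 → run F
t=12: queue=[F,D,H,G,C,E] q_used=1 → run F
t=13: queue=[D,H,G,C,E] q_used=0 → run D
t=14: queue=[H,G,C,E] q_used=0 → run H
t=15: queue=[H,G,C,E] q_used=1 → run H
t=16: queue=[H,G,C,E] q_used=2 → run H
t=17: queue=[G,C,E,H] q_used=0 → run G
t=18: queue=[G,C,E,H] q_used=1 → run G
t=19: queue=[G,C,E,H] q_used=2 → run G
t=20: queue=[C,E,H,G] q_used=0 → run C
t=21: queue=[C,E,H,G] q_used=1 → run C
t=22: queue=[E,H,G] q_used=0 → run E
t=23: queue=[H,G] q_used=0 → run H
t=24: queue=[H,G] q_used=1 → run H
t=25: queue=[H,G] q_used=2 → run H
t=26: queue=[G,H] q_used=0 → run G
t=27: queue=[H] q_used=0 → run H
t=28: (idle)
t=29: (idle)
t=30: (idle)
t=31: (idle)
t=32: (idle)
t=33: (idle)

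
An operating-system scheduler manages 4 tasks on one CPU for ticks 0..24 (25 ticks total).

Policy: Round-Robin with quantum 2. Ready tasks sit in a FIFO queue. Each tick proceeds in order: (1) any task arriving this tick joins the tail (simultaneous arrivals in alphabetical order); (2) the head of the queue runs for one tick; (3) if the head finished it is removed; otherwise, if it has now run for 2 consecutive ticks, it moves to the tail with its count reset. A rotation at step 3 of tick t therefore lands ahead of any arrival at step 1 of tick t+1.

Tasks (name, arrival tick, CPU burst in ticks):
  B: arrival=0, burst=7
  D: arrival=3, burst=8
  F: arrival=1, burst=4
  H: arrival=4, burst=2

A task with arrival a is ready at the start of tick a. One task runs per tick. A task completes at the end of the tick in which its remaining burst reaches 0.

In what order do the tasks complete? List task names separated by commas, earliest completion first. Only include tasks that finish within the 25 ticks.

t=0: queue=[B] q_used=0 → run B
t=1: queue=[B,F] q_used=1 → run B
t=2: queue=[F,B] q_used=0 → run F
t=3: queue=[F,B,D] q_used=1 → run F
t=4: queue=[B,D,F,H] q_used=0 → run B
t=5: queue=[B,D,F,H] q_used=1 → run B
t=6: queue=[D,F,H,B] q_used=0 → run D
t=7: queue=[D,F,H,B] q_used=1 → run D
t=8: queue=[F,H,B,D] q_used=0 → run F
t=9: queue=[F,H,B,D] q_used=1 → run F
t=10: queue=[H,B,D] q_used=0 → run H
t=11: queue=[H,B,D] q_used=1 → run H
t=12: queue=[B,D] q_used=0 → run B
t=13: queue=[B,D] q_used=1 → run B
t=14: queue=[D,B] q_used=0 → run D
t=15: queue=[D,B] q_used=1 → run D
t=16: queue=[B,D] q_used=0 → run B
t=17: queue=[D] q_used=0 → run D
t=18: queue=[D] q_used=1 → run D
t=19: queue=[D] q_used=0 → run D
t=20: queue=[D] q_used=1 → run D
t=21: (idle)
t=22: (idle)
t=23: (idle)
t=24: (idle)

completion order = F, H, B, D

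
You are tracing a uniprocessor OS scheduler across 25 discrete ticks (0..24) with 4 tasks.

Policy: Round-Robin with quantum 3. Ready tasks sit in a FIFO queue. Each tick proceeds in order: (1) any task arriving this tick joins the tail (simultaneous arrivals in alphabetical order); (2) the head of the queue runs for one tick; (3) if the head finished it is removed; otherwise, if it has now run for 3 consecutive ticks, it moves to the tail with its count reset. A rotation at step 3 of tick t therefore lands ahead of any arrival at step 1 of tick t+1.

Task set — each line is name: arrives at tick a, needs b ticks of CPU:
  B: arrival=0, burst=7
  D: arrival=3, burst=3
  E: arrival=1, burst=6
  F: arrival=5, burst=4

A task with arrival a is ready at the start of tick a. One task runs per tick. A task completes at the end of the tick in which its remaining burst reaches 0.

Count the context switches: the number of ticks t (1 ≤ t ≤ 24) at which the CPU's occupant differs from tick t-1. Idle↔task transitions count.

t=0: queue=[B] q_used=0 → run B
t=1: queue=[B,E] q_used=1 → run B
t=2: queue=[B,E] q_used=2 → run B
t=3: queue=[E,B,D] q_used=0 → run E
t=4: queue=[E,B,D] q_used=1 → run E
t=5: queue=[E,B,D,F] q_used=2 → run E
t=6: queue=[B,D,F,E] q_used=0 → run B
t=7: queue=[B,D,F,E] q_used=1 → run B
t=8: queue=[B,D,F,E] q_used=2 → run B
t=9: queue=[D,F,E,B] q_used=0 → run D
t=10: queue=[D,F,E,B] q_used=1 → run D
t=11: queue=[D,F,E,B] q_used=2 → run D
t=12: queue=[F,E,B] q_used=0 → run F
t=13: queue=[F,E,B] q_used=1 → run F
t=14: queue=[F,E,B] q_used=2 → run F
t=15: queue=[E,B,F] q_used=0 → run E
t=16: queue=[E,B,F] q_used=1 → run E
t=17: queue=[E,B,F] q_used=2 → run E
t=18: queue=[B,F] q_used=0 → run B
t=19: queue=[F] q_used=0 → run F
t=20: (idle)
t=21: (idle)
t=22: (idle)
t=23: (idle)
t=24: (idle)

context switches = 8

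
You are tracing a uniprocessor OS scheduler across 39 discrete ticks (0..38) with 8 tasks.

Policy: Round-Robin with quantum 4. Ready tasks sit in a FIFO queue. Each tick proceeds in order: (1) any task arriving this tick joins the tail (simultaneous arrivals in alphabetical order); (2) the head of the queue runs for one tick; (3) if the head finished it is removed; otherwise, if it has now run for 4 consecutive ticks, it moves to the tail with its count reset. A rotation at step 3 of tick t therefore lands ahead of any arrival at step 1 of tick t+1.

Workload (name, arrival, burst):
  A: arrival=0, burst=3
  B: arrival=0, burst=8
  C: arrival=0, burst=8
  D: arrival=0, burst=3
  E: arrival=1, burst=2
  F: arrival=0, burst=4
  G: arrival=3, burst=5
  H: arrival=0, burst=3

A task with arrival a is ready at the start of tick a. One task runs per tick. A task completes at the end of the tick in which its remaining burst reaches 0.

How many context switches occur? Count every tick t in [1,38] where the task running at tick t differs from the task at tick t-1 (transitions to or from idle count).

context switches = 11

t=0: queue=[A,B,C,D,F,H] q_used=0 → run A
t=1: queue=[A,B,C,D,F,H,E] q_used=1 → run A
t=2: queue=[A,B,C,D,F,H,E] q_used=2 → run A
t=3: queue=[B,C,D,F,H,E,G] q_used=0 → run B
t=4: queue=[B,C,D,F,H,E,G] q_used=1 → run B
t=5: queue=[B,C,D,F,H,E,G] q_used=2 → run B
t=6: queue=[B,C,D,F,H,E,G] q_used=3 → run B
t=7: queue=[C,D,F,H,E,G,B] q_used=0 → run C
t=8: queue=[C,D,F,H,E,G,B] q_used=1 → run C
t=9: queue=[C,D,F,H,E,G,B] q_used=2 → run C
t=10: queue=[C,D,F,H,E,G,B] q_used=3 → run C
t=11: queue=[D,F,H,E,G,B,C] q_used=0 → run D
t=12: queue=[D,F,H,E,G,B,C] q_used=1 → run D
t=13: queue=[D,F,H,E,G,B,C] q_used=2 → run D
t=14: queue=[F,H,E,G,B,C] q_used=0 → run F
t=15: queue=[F,H,E,G,B,C] q_used=1 → run F
t=16: queue=[F,H,E,G,B,C] q_used=2 → run F
t=17: queue=[F,H,E,G,B,C] q_used=3 → run F
t=18: queue=[H,E,G,B,C] q_used=0 → run H
t=19: queue=[H,E,G,B,C] q_used=1 → run H
t=20: queue=[H,E,G,B,C] q_used=2 → run H
t=21: queue=[E,G,B,C] q_used=0 → run E
t=22: queue=[E,G,B,C] q_used=1 → run E
t=23: queue=[G,B,C] q_used=0 → run G
t=24: queue=[G,B,C] q_used=1 → run G
t=25: queue=[G,B,C] q_used=2 → run G
t=26: queue=[G,B,C] q_used=3 → run G
t=27: queue=[B,C,G] q_used=0 → run B
t=28: queue=[B,C,G] q_used=1 → run B
t=29: queue=[B,C,G] q_used=2 → run B
t=30: queue=[B,C,G] q_used=3 → run B
t=31: queue=[C,G] q_used=0 → run C
t=32: queue=[C,G] q_used=1 → run C
t=33: queue=[C,G] q_used=2 → run C
t=34: queue=[C,G] q_used=3 → run C
t=35: queue=[G] q_used=0 → run G
t=36: (idle)
t=37: (idle)
t=38: (idle)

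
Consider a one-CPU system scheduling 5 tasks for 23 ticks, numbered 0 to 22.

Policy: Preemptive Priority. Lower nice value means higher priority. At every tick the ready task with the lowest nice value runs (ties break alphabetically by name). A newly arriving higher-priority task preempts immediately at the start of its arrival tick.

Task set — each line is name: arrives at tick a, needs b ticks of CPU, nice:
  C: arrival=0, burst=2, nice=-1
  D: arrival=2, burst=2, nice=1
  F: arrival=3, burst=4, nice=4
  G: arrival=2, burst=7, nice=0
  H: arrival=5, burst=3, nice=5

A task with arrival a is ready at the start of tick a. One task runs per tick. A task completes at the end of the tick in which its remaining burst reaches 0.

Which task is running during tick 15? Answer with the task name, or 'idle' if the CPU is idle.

running at tick 15 = H

t=0: ready={C} → run C
t=1: ready={C} → run C
t=2: ready={D,G} → run G
t=3: ready={D,F,G} → run G
t=4: ready={D,F,G} → run G
t=5: ready={D,F,G,H} → run G
t=6: ready={D,F,G,H} → run G
t=7: ready={D,F,G,H} → run G
t=8: ready={D,F,G,H} → run G
t=9: ready={D,F,H} → run D
t=10: ready={D,F,H} → run D
t=11: ready={F,H} → run F
t=12: ready={F,H} → run F
t=13: ready={F,H} → run F
t=14: ready={F,H} → run F
t=15: ready={H} → run H
t=16: ready={H} → run H
t=17: ready={H} → run H
t=18: (idle)
t=19: (idle)
t=20: (idle)
t=21: (idle)
t=22: (idle)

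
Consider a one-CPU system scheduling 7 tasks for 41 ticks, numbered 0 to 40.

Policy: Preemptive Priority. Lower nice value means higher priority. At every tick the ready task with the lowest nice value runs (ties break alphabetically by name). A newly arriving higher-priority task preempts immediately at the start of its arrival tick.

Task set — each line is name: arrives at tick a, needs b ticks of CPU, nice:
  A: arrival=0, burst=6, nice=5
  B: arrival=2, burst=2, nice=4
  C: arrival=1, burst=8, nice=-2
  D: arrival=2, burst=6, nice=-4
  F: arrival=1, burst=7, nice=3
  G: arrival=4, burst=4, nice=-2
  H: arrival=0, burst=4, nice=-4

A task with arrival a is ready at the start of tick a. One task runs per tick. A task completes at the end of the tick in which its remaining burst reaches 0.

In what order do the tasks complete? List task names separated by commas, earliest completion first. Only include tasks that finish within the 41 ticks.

completion order = D, H, C, G, F, B, A

t=0: ready={A,H} → run H
t=1: ready={A,C,F,H} → run H
t=2: ready={A,B,C,D,F,H} → run D
t=3: ready={A,B,C,D,F,H} → run D
t=4: ready={A,B,C,D,F,G,H} → run D
t=5: ready={A,B,C,D,F,G,H} → run D
t=6: ready={A,B,C,D,F,G,H} → run D
t=7: ready={A,B,C,D,F,G,H} → run D
t=8: ready={A,B,C,F,G,H} → run H
t=9: ready={A,B,C,F,G,H} → run H
t=10: ready={A,B,C,F,G} → run C
t=11: ready={A,B,C,F,G} → run C
t=12: ready={A,B,C,F,G} → run C
t=13: ready={A,B,C,F,G} → run C
t=14: ready={A,B,C,F,G} → run C
t=15: ready={A,B,C,F,G} → run C
t=16: ready={A,B,C,F,G} → run C
t=17: ready={A,B,C,F,G} → run C
t=18: ready={A,B,F,G} → run G
t=19: ready={A,B,F,G} → run G
t=20: ready={A,B,F,G} → run G
t=21: ready={A,B,F,G} → run G
t=22: ready={A,B,F} → run F
t=23: ready={A,B,F} → run F
t=24: ready={A,B,F} → run F
t=25: ready={A,B,F} → run F
t=26: ready={A,B,F} → run F
t=27: ready={A,B,F} → run F
t=28: ready={A,B,F} → run F
t=29: ready={A,B} → run B
t=30: ready={A,B} → run B
t=31: ready={A} → run A
t=32: ready={A} → run A
t=33: ready={A} → run A
t=34: ready={A} → run A
t=35: ready={A} → run A
t=36: ready={A} → run A
t=37: (idle)
t=38: (idle)
t=39: (idle)
t=40: (idle)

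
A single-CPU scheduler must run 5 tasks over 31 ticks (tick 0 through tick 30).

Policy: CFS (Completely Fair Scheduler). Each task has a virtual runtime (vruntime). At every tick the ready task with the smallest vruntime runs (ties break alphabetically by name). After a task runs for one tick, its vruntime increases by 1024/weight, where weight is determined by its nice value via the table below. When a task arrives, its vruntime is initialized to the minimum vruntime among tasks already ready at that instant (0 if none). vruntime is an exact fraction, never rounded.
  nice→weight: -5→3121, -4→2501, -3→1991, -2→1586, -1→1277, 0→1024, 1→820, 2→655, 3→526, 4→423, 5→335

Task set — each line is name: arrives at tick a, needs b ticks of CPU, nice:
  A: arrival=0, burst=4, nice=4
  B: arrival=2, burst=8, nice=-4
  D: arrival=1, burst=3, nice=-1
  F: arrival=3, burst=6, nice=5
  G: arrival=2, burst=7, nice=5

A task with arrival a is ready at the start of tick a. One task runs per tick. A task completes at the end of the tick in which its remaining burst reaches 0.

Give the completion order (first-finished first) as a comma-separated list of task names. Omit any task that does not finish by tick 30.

t=0: vr[A=0] → run A
t=1: vr[A=1024/423 D=1024/423] → run A
t=2: vr[A=2048/423 B=1024/423 D=1024/423 G=1024/423] → run B
t=3: vr[A=2048/423 B=2994176/1057923 D=1024/423 F=1024/423 G=1024/423] → run D
t=4: vr[A=2048/423 B=2994176/1057923 D=1740800/540171 F=1024/423 G=1024/423] → run F
t=5: vr[A=2048/423 B=2994176/1057923 D=1740800/540171 F=776192/141705 G=1024/423] → run G
t=6: vr[A=2048/423 B=2994176/1057923 D=1740800/540171 F=776192/141705 G=776192/141705] → run B
t=7: vr[A=2048/423 B=3427328/1057923 D=1740800/540171 F=776192/141705 G=776192/141705] → run D
t=8: vr[A=2048/423 B=3427328/1057923 D=2173952/540171 F=776192/141705 G=776192/141705] → run B
t=9: vr[A=2048/423 B=3860480/1057923 D=2173952/540171 F=776192/141705 G=776192/141705] → run B
t=10: vr[A=2048/423 B=4293632/1057923 D=2173952/540171 F=776192/141705 G=776192/141705] → run D
t=11: vr[A=2048/423 B=4293632/1057923 F=776192/141705 G=776192/141705] → run B
t=12: vr[A=2048/423 B=4726784/1057923 F=776192/141705 G=776192/141705] → run B
t=13: vr[A=2048/423 B=5159936/1057923 F=776192/141705 G=776192/141705] → run A
t=14: vr[A=1024/141 B=5159936/1057923 F=776192/141705 G=776192/141705] → run B
t=15: vr[A=1024/141 B=5593088/1057923 F=776192/141705 G=776192/141705] → run B
t=16: vr[A=1024/141 F=776192/141705 G=776192/141705] → run F
t=17: vr[A=1024/141 F=1209344/141705 G=776192/141705] → run G
t=18: vr[A=1024/141 F=1209344/141705 G=1209344/141705] → run A
t=19: vr[F=1209344/141705 G=1209344/141705] → run F
t=20: vr[F=1642496/141705 G=1209344/141705] → run G
t=21: vr[F=1642496/141705 G=1642496/141705] → run F
t=22: vr[F=2075648/141705 G=1642496/141705] → run G
t=23: vr[F=2075648/141705 G=2075648/141705] → run F
t=24: vr[F=501760/28341 G=2075648/141705] → run G
t=25: vr[F=501760/28341 G=501760/28341] → run F
t=26: vr[G=501760/28341] → run G
t=27: vr[G=2941952/141705] → run G
t=28: (idle)
t=29: (idle)
t=30: (idle)

completion order = D, B, A, F, G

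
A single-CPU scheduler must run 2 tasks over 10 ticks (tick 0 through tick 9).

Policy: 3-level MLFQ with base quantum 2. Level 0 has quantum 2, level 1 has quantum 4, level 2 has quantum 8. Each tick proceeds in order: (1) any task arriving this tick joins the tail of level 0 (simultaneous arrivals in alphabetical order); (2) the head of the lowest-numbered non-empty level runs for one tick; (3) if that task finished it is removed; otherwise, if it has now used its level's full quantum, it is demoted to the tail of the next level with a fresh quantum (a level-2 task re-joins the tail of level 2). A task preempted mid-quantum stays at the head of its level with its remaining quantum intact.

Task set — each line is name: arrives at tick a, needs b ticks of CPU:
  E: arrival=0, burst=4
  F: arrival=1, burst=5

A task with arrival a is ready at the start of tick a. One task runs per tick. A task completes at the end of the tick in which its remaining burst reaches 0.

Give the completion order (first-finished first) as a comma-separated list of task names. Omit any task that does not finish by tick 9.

completion order = E, F

t=0: L0/L1/L2 = E/-/- → run E
t=1: L0/L1/L2 = EF/-/- → run E
t=2: L0/L1/L2 = F/E/- → run F
t=3: L0/L1/L2 = F/E/- → run F
t=4: L0/L1/L2 = -/EF/- → run E
t=5: L0/L1/L2 = -/EF/- → run E
t=6: L0/L1/L2 = -/F/- → run F
t=7: L0/L1/L2 = -/F/- → run F
t=8: L0/L1/L2 = -/F/- → run F
t=9: (idle)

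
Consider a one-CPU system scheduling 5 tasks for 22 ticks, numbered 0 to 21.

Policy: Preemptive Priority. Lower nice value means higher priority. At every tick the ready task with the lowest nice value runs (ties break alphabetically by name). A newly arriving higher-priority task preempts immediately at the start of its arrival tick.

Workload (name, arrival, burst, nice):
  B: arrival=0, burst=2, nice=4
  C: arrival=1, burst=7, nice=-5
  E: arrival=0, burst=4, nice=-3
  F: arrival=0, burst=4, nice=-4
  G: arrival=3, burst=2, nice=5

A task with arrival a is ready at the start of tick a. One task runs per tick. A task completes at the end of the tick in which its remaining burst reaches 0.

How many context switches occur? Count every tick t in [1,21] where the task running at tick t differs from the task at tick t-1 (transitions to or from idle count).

context switches = 6

t=0: ready={B,E,F} → run F
t=1: ready={B,C,E,F} → run C
t=2: ready={B,C,E,F} → run C
t=3: ready={B,C,E,F,G} → run C
t=4: ready={B,C,E,F,G} → run C
t=5: ready={B,C,E,F,G} → run C
t=6: ready={B,C,E,F,G} → run C
t=7: ready={B,C,E,F,G} → run C
t=8: ready={B,E,F,G} → run F
t=9: ready={B,E,F,G} → run F
t=10: ready={B,E,F,G} → run F
t=11: ready={B,E,G} → run E
t=12: ready={B,E,G} → run E
t=13: ready={B,E,G} → run E
t=14: ready={B,E,G} → run E
t=15: ready={B,G} → run B
t=16: ready={B,G} → run B
t=17: ready={G} → run G
t=18: ready={G} → run G
t=19: (idle)
t=20: (idle)
t=21: (idle)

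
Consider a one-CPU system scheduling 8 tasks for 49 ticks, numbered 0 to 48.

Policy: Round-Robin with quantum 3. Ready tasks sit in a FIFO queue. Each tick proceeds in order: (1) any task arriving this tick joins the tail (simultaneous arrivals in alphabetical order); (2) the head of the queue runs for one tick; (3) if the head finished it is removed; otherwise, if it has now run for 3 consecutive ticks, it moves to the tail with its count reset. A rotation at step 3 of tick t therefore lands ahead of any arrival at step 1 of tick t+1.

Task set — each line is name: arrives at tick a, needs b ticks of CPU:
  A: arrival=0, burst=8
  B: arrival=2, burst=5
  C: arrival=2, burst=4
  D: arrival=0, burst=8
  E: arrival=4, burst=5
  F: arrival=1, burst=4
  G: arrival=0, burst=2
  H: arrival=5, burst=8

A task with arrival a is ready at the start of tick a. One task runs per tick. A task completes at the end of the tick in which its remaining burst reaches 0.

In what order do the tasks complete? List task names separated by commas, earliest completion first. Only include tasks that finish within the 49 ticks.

t=0: queue=[A,D,G] q_used=0 → run A
t=1: queue=[A,D,G,F] q_used=1 → run A
t=2: queue=[A,D,G,F,B,C] q_used=2 → run A
t=3: queue=[D,G,F,B,C,A] q_used=0 → run D
t=4: queue=[D,G,F,B,C,A,E] q_used=1 → run D
t=5: queue=[D,G,F,B,C,A,E,H] q_used=2 → run D
t=6: queue=[G,F,B,C,A,E,H,D] q_used=0 → run G
t=7: queue=[G,F,B,C,A,E,H,D] q_used=1 → run G
t=8: queue=[F,B,C,A,E,H,D] q_used=0 → run F
t=9: queue=[F,B,C,A,E,H,D] q_used=1 → run F
t=10: queue=[F,B,C,A,E,H,D] q_used=2 → run F
t=11: queue=[B,C,A,E,H,D,F] q_used=0 → run B
t=12: queue=[B,C,A,E,H,D,F] q_used=1 → run B
t=13: queue=[B,C,A,E,H,D,F] q_used=2 → run B
t=14: queue=[C,A,E,H,D,F,B] q_used=0 → run C
t=15: queue=[C,A,E,H,D,F,B] q_used=1 → run C
t=16: queue=[C,A,E,H,D,F,B] q_used=2 → run C
t=17: queue=[A,E,H,D,F,B,C] q_used=0 → run A
t=18: queue=[A,E,H,D,F,B,C] q_used=1 → run A
t=19: queue=[A,E,H,D,F,B,C] q_used=2 → run A
t=20: queue=[E,H,D,F,B,C,A] q_used=0 → run E
t=21: queue=[E,H,D,F,B,C,A] q_used=1 → run E
t=22: queue=[E,H,D,F,B,C,A] q_used=2 → run E
t=23: queue=[H,D,F,B,C,A,E] q_used=0 → run H
t=24: queue=[H,D,F,B,C,A,E] q_used=1 → run H
t=25: queue=[H,D,F,B,C,A,E] q_used=2 → run H
t=26: queue=[D,F,B,C,A,E,H] q_used=0 → run D
t=27: queue=[D,F,B,C,A,E,H] q_used=1 → run D
t=28: queue=[D,F,B,C,A,E,H] q_used=2 → run D
t=29: queue=[F,B,C,A,E,H,D] q_used=0 → run F
t=30: queue=[B,C,A,E,H,D] q_used=0 → run B
t=31: queue=[B,C,A,E,H,D] q_used=1 → run B
t=32: queue=[C,A,E,H,D] q_used=0 → run C
t=33: queue=[A,E,H,D] q_used=0 → run A
t=34: queue=[A,E,H,D] q_used=1 → run A
t=35: queue=[E,H,D] q_used=0 → run E
t=36: queue=[E,H,D] q_used=1 → run E
t=37: queue=[H,D] q_used=0 → run H
t=38: queue=[H,D] q_used=1 → run H
t=39: queue=[H,D] q_used=2 → run H
t=40: queue=[D,H] q_used=0 → run D
t=41: queue=[D,H] q_used=1 → run D
t=42: queue=[H] q_used=0 → run H
t=43: queue=[H] q_used=1 → run H
t=44: (idle)
t=45: (idle)
t=46: (idle)
t=47: (idle)
t=48: (idle)

completion order = G, F, B, C, A, E, D, H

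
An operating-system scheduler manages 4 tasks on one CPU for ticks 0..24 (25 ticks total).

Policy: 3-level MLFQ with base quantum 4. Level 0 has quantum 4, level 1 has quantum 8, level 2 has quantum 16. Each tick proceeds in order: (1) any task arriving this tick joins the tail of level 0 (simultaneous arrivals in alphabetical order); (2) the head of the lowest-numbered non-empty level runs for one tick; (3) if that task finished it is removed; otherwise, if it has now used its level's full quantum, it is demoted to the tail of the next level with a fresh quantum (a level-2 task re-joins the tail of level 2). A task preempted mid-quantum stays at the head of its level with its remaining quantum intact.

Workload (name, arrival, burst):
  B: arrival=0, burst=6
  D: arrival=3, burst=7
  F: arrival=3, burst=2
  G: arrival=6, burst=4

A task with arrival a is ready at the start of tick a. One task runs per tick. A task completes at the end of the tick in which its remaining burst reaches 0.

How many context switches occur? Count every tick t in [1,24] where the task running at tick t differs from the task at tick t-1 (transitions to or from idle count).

t=0: L0/L1/L2 = B/-/- → run B
t=1: L0/L1/L2 = B/-/- → run B
t=2: L0/L1/L2 = B/-/- → run B
t=3: L0/L1/L2 = BDF/-/- → run B
t=4: L0/L1/L2 = DF/B/- → run D
t=5: L0/L1/L2 = DF/B/- → run D
t=6: L0/L1/L2 = DFG/B/- → run D
t=7: L0/L1/L2 = DFG/B/- → run D
t=8: L0/L1/L2 = FG/BD/- → run F
t=9: L0/L1/L2 = FG/BD/- → run F
t=10: L0/L1/L2 = G/BD/- → run G
t=11: L0/L1/L2 = G/BD/- → run G
t=12: L0/L1/L2 = G/BD/- → run G
t=13: L0/L1/L2 = G/BD/- → run G
t=14: L0/L1/L2 = -/BD/- → run B
t=15: L0/L1/L2 = -/BD/- → run B
t=16: L0/L1/L2 = -/D/- → run D
t=17: L0/L1/L2 = -/D/- → run D
t=18: L0/L1/L2 = -/D/- → run D
t=19: (idle)
t=20: (idle)
t=21: (idle)
t=22: (idle)
t=23: (idle)
t=24: (idle)

context switches = 6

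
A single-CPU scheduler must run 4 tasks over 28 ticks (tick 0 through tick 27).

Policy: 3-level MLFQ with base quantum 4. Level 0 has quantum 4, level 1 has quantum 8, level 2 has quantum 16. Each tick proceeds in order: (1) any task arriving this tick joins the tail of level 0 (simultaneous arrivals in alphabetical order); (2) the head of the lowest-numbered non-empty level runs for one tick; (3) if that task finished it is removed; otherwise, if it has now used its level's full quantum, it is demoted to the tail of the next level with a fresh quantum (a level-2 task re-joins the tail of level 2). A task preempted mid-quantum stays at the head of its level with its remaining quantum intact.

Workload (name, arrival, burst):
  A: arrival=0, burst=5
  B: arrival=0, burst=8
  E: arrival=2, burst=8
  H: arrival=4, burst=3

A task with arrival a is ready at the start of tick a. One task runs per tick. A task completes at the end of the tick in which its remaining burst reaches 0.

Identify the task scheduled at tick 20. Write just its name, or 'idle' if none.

t=0: L0/L1/L2 = AB/-/- → run A
t=1: L0/L1/L2 = AB/-/- → run A
t=2: L0/L1/L2 = ABE/-/- → run A
t=3: L0/L1/L2 = ABE/-/- → run A
t=4: L0/L1/L2 = BEH/A/- → run B
t=5: L0/L1/L2 = BEH/A/- → run B
t=6: L0/L1/L2 = BEH/A/- → run B
t=7: L0/L1/L2 = BEH/A/- → run B
t=8: L0/L1/L2 = EH/AB/- → run E
t=9: L0/L1/L2 = EH/AB/- → run E
t=10: L0/L1/L2 = EH/AB/- → run E
t=11: L0/L1/L2 = EH/AB/- → run E
t=12: L0/L1/L2 = H/ABE/- → run H
t=13: L0/L1/L2 = H/ABE/- → run H
t=14: L0/L1/L2 = H/ABE/- → run H
t=15: L0/L1/L2 = -/ABE/- → run A
t=16: L0/L1/L2 = -/BE/- → run B
t=17: L0/L1/L2 = -/BE/- → run B
t=18: L0/L1/L2 = -/BE/- → run B
t=19: L0/L1/L2 = -/BE/- → run B
t=20: L0/L1/L2 = -/E/- → run E
t=21: L0/L1/L2 = -/E/- → run E
t=22: L0/L1/L2 = -/E/- → run E
t=23: L0/L1/L2 = -/E/- → run E
t=24: (idle)
t=25: (idle)
t=26: (idle)
t=27: (idle)

running at tick 20 = E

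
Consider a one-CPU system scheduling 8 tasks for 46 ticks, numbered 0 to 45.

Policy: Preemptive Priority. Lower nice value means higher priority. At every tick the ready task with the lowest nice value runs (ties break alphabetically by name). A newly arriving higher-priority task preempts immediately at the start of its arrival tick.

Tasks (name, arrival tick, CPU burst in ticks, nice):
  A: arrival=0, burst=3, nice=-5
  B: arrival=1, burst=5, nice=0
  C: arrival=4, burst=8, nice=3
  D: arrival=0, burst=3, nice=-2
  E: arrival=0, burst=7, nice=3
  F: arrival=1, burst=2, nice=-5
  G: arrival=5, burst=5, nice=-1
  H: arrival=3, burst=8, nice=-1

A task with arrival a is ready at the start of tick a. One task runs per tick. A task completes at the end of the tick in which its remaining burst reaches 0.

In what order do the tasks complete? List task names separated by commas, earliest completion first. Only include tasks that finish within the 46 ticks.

t=0: ready={A,D,E} → run A
t=1: ready={A,B,D,E,F} → run A
t=2: ready={A,B,D,E,F} → run A
t=3: ready={B,D,E,F,H} → run F
t=4: ready={B,C,D,E,F,H} → run F
t=5: ready={B,C,D,E,G,H} → run D
t=6: ready={B,C,D,E,G,H} → run D
t=7: ready={B,C,D,E,G,H} → run D
t=8: ready={B,C,E,G,H} → run G
t=9: ready={B,C,E,G,H} → run G
t=10: ready={B,C,E,G,H} → run G
t=11: ready={B,C,E,G,H} → run G
t=12: ready={B,C,E,G,H} → run G
t=13: ready={B,C,E,H} → run H
t=14: ready={B,C,E,H} → run H
t=15: ready={B,C,E,H} → run H
t=16: ready={B,C,E,H} → run H
t=17: ready={B,C,E,H} → run H
t=18: ready={B,C,E,H} → run H
t=19: ready={B,C,E,H} → run H
t=20: ready={B,C,E,H} → run H
t=21: ready={B,C,E} → run B
t=22: ready={B,C,E} → run B
t=23: ready={B,C,E} → run B
t=24: ready={B,C,E} → run B
t=25: ready={B,C,E} → run B
t=26: ready={C,E} → run C
t=27: ready={C,E} → run C
t=28: ready={C,E} → run C
t=29: ready={C,E} → run C
t=30: ready={C,E} → run C
t=31: ready={C,E} → run C
t=32: ready={C,E} → run C
t=33: ready={C,E} → run C
t=34: ready={E} → run E
t=35: ready={E} → run E
t=36: ready={E} → run E
t=37: ready={E} → run E
t=38: ready={E} → run E
t=39: ready={E} → run E
t=40: ready={E} → run E
t=41: (idle)
t=42: (idle)
t=43: (idle)
t=44: (idle)
t=45: (idle)

completion order = A, F, D, G, H, B, C, E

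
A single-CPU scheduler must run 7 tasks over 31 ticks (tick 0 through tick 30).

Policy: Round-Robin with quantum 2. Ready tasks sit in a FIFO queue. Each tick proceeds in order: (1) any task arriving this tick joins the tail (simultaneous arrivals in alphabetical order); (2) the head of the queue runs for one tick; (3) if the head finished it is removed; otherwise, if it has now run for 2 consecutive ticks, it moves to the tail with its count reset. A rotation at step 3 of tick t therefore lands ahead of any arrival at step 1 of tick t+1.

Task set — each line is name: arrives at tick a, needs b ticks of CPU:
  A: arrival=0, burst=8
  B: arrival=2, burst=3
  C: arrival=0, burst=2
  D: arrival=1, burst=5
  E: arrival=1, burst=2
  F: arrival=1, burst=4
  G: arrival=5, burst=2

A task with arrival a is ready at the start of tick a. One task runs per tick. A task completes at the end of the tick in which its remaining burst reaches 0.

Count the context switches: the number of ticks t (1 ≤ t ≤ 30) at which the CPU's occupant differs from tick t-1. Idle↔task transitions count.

t=0: queue=[A,C] q_used=0 → run A
t=1: queue=[A,C,D,E,F] q_used=1 → run A
t=2: queue=[C,D,E,F,A,B] q_used=0 → run C
t=3: queue=[C,D,E,F,A,B] q_used=1 → run C
t=4: queue=[D,E,F,A,B] q_used=0 → run D
t=5: queue=[D,E,F,A,B,G] q_used=1 → run D
t=6: queue=[E,F,A,B,G,D] q_used=0 → run E
t=7: queue=[E,F,A,B,G,D] q_used=1 → run E
t=8: queue=[F,A,B,G,D] q_used=0 → run F
t=9: queue=[F,A,B,G,D] q_used=1 → run F
t=10: queue=[A,B,G,D,F] q_used=0 → run A
t=11: queue=[A,B,G,D,F] q_used=1 → run A
t=12: queue=[B,G,D,F,A] q_used=0 → run B
t=13: queue=[B,G,D,F,A] q_used=1 → run B
t=14: queue=[G,D,F,A,B] q_used=0 → run G
t=15: queue=[G,D,F,A,B] q_used=1 → run G
t=16: queue=[D,F,A,B] q_used=0 → run D
t=17: queue=[D,F,A,B] q_used=1 → run D
t=18: queue=[F,A,B,D] q_used=0 → run F
t=19: queue=[F,A,B,D] q_used=1 → run F
t=20: queue=[A,B,D] q_used=0 → run A
t=21: queue=[A,B,D] q_used=1 → run A
t=22: queue=[B,D,A] q_used=0 → run B
t=23: queue=[D,A] q_used=0 → run D
t=24: queue=[A] q_used=0 → run A
t=25: queue=[A] q_used=1 → run A
t=26: (idle)
t=27: (idle)
t=28: (idle)
t=29: (idle)
t=30: (idle)

context switches = 14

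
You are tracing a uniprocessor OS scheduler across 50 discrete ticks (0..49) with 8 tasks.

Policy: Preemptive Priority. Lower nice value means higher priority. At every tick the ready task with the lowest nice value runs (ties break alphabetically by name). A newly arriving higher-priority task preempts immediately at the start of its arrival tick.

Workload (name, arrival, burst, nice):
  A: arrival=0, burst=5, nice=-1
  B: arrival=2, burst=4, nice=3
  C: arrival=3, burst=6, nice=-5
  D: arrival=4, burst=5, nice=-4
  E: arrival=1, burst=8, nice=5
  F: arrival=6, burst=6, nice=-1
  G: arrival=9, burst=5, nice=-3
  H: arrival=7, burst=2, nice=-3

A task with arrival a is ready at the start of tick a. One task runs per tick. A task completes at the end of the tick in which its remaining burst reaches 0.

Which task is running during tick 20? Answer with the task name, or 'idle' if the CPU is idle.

t=0: ready={A} → run A
t=1: ready={A,E} → run A
t=2: ready={A,B,E} → run A
t=3: ready={A,B,C,E} → run C
t=4: ready={A,B,C,D,E} → run C
t=5: ready={A,B,C,D,E} → run C
t=6: ready={A,B,C,D,E,F} → run C
t=7: ready={A,B,C,D,E,F,H} → run C
t=8: ready={A,B,C,D,E,F,H} → run C
t=9: ready={A,B,D,E,F,G,H} → run D
t=10: ready={A,B,D,E,F,G,H} → run D
t=11: ready={A,B,D,E,F,G,H} → run D
t=12: ready={A,B,D,E,F,G,H} → run D
t=13: ready={A,B,D,E,F,G,H} → run D
t=14: ready={A,B,E,F,G,H} → run G
t=15: ready={A,B,E,F,G,H} → run G
t=16: ready={A,B,E,F,G,H} → run G
t=17: ready={A,B,E,F,G,H} → run G
t=18: ready={A,B,E,F,G,H} → run G
t=19: ready={A,B,E,F,H} → run H
t=20: ready={A,B,E,F,H} → run H
t=21: ready={A,B,E,F} → run A
t=22: ready={A,B,E,F} → run A
t=23: ready={B,E,F} → run F
t=24: ready={B,E,F} → run F
t=25: ready={B,E,F} → run F
t=26: ready={B,E,F} → run F
t=27: ready={B,E,F} → run F
t=28: ready={B,E,F} → run F
t=29: ready={B,E} → run B
t=30: ready={B,E} → run B
t=31: ready={B,E} → run B
t=32: ready={B,E} → run B
t=33: ready={E} → run E
t=34: ready={E} → run E
t=35: ready={E} → run E
t=36: ready={E} → run E
t=37: ready={E} → run E
t=38: ready={E} → run E
t=39: ready={E} → run E
t=40: ready={E} → run E
t=41: (idle)
t=42: (idle)
t=43: (idle)
t=44: (idle)
t=45: (idle)
t=46: (idle)
t=47: (idle)
t=48: (idle)
t=49: (idle)

running at tick 20 = H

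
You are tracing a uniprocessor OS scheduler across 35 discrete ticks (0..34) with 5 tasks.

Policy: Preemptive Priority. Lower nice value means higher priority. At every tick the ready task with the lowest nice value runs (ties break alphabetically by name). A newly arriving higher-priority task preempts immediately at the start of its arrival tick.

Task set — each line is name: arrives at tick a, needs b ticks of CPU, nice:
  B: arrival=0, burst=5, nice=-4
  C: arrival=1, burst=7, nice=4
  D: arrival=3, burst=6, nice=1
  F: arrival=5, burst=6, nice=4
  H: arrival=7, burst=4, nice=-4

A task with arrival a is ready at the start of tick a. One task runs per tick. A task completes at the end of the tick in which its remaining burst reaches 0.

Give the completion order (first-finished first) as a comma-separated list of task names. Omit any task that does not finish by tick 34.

t=0: ready={B} → run B
t=1: ready={B,C} → run B
t=2: ready={B,C} → run B
t=3: ready={B,C,D} → run B
t=4: ready={B,C,D} → run B
t=5: ready={C,D,F} → run D
t=6: ready={C,D,F} → run D
t=7: ready={C,D,F,H} → run H
t=8: ready={C,D,F,H} → run H
t=9: ready={C,D,F,H} → run H
t=10: ready={C,D,F,H} → run H
t=11: ready={C,D,F} → run D
t=12: ready={C,D,F} → run D
t=13: ready={C,D,F} → run D
t=14: ready={C,D,F} → run D
t=15: ready={C,F} → run C
t=16: ready={C,F} → run C
t=17: ready={C,F} → run C
t=18: ready={C,F} → run C
t=19: ready={C,F} → run C
t=20: ready={C,F} → run C
t=21: ready={C,F} → run C
t=22: ready={F} → run F
t=23: ready={F} → run F
t=24: ready={F} → run F
t=25: ready={F} → run F
t=26: ready={F} → run F
t=27: ready={F} → run F
t=28: (idle)
t=29: (idle)
t=30: (idle)
t=31: (idle)
t=32: (idle)
t=33: (idle)
t=34: (idle)

completion order = B, H, D, C, F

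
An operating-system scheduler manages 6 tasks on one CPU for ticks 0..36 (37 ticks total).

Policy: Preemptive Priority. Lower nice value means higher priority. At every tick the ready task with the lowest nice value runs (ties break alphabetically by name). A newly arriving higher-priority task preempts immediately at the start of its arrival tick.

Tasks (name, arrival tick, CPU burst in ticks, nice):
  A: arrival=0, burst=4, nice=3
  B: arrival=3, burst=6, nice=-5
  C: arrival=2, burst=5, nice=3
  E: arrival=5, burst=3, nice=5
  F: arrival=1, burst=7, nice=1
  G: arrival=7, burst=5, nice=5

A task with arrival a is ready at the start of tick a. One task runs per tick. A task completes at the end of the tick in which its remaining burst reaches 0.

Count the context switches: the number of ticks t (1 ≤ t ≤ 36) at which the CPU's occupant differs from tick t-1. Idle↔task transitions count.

context switches = 8

t=0: ready={A} → run A
t=1: ready={A,F} → run F
t=2: ready={A,C,F} → run F
t=3: ready={A,B,C,F} → run B
t=4: ready={A,B,C,F} → run B
t=5: ready={A,B,C,E,F} → run B
t=6: ready={A,B,C,E,F} → run B
t=7: ready={A,B,C,E,F,G} → run B
t=8: ready={A,B,C,E,F,G} → run B
t=9: ready={A,C,E,F,G} → run F
t=10: ready={A,C,E,F,G} → run F
t=11: ready={A,C,E,F,G} → run F
t=12: ready={A,C,E,F,G} → run F
t=13: ready={A,C,E,F,G} → run F
t=14: ready={A,C,E,G} → run A
t=15: ready={A,C,E,G} → run A
t=16: ready={A,C,E,G} → run A
t=17: ready={C,E,G} → run C
t=18: ready={C,E,G} → run C
t=19: ready={C,E,G} → run C
t=20: ready={C,E,G} → run C
t=21: ready={C,E,G} → run C
t=22: ready={E,G} → run E
t=23: ready={E,G} → run E
t=24: ready={E,G} → run E
t=25: ready={G} → run G
t=26: ready={G} → run G
t=27: ready={G} → run G
t=28: ready={G} → run G
t=29: ready={G} → run G
t=30: (idle)
t=31: (idle)
t=32: (idle)
t=33: (idle)
t=34: (idle)
t=35: (idle)
t=36: (idle)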